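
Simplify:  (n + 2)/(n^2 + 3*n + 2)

1/(n + 1)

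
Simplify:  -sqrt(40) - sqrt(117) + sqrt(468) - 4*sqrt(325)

-17*sqrt(13) - 2*sqrt(10)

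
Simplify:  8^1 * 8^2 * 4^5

8^1 = 2^3; 8^2 = 2^6; 4^5 = 2^10
Combine exponents: 2^19

2^19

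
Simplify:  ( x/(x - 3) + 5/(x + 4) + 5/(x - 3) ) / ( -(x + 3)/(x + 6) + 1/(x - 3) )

Numerator: x/(x - 3) + 5/(x + 4) + 5/(x - 3) = (x^2 + 14*x + 5)/(x^2 + x - 12)
Denominator: -(x + 3)/(x + 6) + 1/(x - 3) = (-x^2 + x + 15)/(x^2 + 3*x - 18)
Divide: ((x^2 + 14*x + 5)/(x^2 + x - 12)) · ((x^2 + 3*x - 18)/(-x^2 + x + 15)) = (-x^3 - 20*x^2 - 89*x - 30)/(x^3 + 3*x^2 - 19*x - 60)

(-x^3 - 20*x^2 - 89*x - 30)/(x^3 + 3*x^2 - 19*x - 60)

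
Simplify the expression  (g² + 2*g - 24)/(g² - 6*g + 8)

(g + 6)/(g - 2)

Factor: g² + 2*g - 24 = (g - 4)·(g + 6);  g² - 6*g + 8 = (g - 4)·(g - 2)
Cancel the common factor (g - 4).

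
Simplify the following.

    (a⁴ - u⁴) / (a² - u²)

Factor a^4 - u^4 and cancel (a² - u²).

a² + u²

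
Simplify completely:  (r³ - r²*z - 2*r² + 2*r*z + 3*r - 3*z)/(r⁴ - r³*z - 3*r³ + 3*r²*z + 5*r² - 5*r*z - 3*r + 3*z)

Factor: r³ - r²*z - 2*r² + 2*r*z + 3*r - 3*z = (r² - 2*r + 3)·(r - z);  r⁴ - r³*z - 3*r³ + 3*r²*z + 5*r² - 5*r*z - 3*r + 3*z = (r² - 2*r + 3)·(r - z)·(r - 1)
Cancel the common factors (r² - 2*r + 3), (r - z).

1/(r - 1)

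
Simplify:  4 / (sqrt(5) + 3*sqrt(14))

(-4*sqrt(5) + 12*sqrt(14))/121

Multiply numerator and denominator by -sqrt(5) + 3*sqrt(14).
Denominator becomes 121; numerator becomes -4*sqrt(5) + 12*sqrt(14).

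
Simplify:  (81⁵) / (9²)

3^16

81⁵ = 3^20; 9² = 3^4
Combine exponents: 3^16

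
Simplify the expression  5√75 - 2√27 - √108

13*√3

5√75 = 25*√3; 2√27 = 6*√3; √108 = 6*√3
Combine: (25 - 6 - 6)·√3 = 13*√3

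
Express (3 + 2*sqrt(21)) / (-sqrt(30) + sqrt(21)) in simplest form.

(-2*sqrt(70) - 14 - sqrt(30) - sqrt(21))/3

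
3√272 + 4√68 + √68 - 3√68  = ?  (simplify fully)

3√272 = 12*√17; 4√68 = 8*√17; √68 = 2*√17; 3√68 = 6*√17
Combine: (12 + 8 + 2 - 6)·√17 = 16*√17

16*√17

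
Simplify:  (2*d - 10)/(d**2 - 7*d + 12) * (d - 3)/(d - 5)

2/(d - 4)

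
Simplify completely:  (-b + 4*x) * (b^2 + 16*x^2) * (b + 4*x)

-b^4 + 256*x^4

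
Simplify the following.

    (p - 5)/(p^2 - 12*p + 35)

1/(p - 7)

Factor: p^2 - 12*p + 35 = (p - 5)*(p - 7)
Cancel the common factor (p - 5).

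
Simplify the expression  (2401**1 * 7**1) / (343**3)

2401**1 = 7**4; 7**1 = 7**1; 343**3 = 7**9
Combine exponents: 7**(-4)

7**(-4)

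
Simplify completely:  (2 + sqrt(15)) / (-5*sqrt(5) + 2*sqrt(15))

(-25*sqrt(3) - 30 - 10*sqrt(5) - 4*sqrt(15))/65

Multiply numerator and denominator by 2*sqrt(15) + 5*sqrt(5).
Denominator becomes -65; numerator becomes 4*sqrt(15) + 10*sqrt(5) + 30 + 25*sqrt(3).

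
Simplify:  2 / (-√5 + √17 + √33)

(-90*√5 - 22*√33 + 42*√17 + 4*√2805)/219

Group as (√17 + √33) - √5; multiply by (√17 + √33) + √5, then rationalise the remaining surd.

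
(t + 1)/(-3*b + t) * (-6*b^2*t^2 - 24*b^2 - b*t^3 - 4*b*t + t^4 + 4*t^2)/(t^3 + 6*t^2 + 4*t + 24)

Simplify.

(2*b*t + 2*b + t^2 + t)/(t + 6)

Factor: -6*b^2*t^2 - 24*b^2 - b*t^3 - 4*b*t + t^4 + 4*t^2 = (t^2 + 4)*(2*b + t)*(-3*b + t);  t^3 + 6*t^2 + 4*t + 24 = (t + 6)*(t^2 + 4)
Cancel the common factors (t^2 + 4), (-3*b + t).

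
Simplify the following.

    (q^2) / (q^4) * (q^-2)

q^(-4)

Quotient: (q^-2)
Multiply by (q^-2): add exponents.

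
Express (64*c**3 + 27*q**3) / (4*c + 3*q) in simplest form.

16*c**2 - 12*c*q + 9*q**2

Factor as (a+b)(a**2-ab+b**2) with a=(3*q), b=(4*c).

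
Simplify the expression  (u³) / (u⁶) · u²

1/u

Quotient: (u^-3)
Multiply by u²: add exponents.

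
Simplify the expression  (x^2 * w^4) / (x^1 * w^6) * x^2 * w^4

Quotient: x^1 * (w^-2)
Multiply by x^2 * w^4: add exponents.

w^2*x^3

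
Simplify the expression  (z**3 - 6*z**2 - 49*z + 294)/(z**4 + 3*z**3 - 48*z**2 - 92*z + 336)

Factor: z**3 - 6*z**2 - 49*z + 294 = (z + 7)*(z - 6)*(z - 7);  z**4 + 3*z**3 - 48*z**2 - 92*z + 336 = (z + 4)*(z - 6)*(z + 7)*(z - 2)
Cancel the common factors (z - 6), (z + 7).

(z - 7)/(z**2 + 2*z - 8)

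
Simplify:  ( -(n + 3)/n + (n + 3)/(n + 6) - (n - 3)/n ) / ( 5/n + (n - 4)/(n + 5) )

Numerator: -(n + 3)/n + (n + 3)/(n + 6) - (n - 3)/n = (-n - 9)/(n + 6)
Denominator: 5/n + (n - 4)/(n + 5) = (n^2 + n + 25)/(n^2 + 5*n)
Divide: ((-n - 9)/(n + 6)) · ((n^2 + 5*n)/(n^2 + n + 25)) = (-n^3 - 14*n^2 - 45*n)/(n^3 + 7*n^2 + 31*n + 150)

(-n^3 - 14*n^2 - 45*n)/(n^3 + 7*n^2 + 31*n + 150)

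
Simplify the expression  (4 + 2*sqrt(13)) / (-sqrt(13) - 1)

(-11 - sqrt(13))/6

Multiply numerator and denominator by -1 + sqrt(13).
Denominator becomes -12; numerator becomes 2*sqrt(13) + 22.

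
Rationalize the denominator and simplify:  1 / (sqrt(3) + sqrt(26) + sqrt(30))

(-12*sqrt(65) - sqrt(30) + 7*sqrt(26) + 53*sqrt(3))/311

Group as (sqrt(26) + sqrt(30)) + sqrt(3); multiply by (sqrt(26) + sqrt(30)) - sqrt(3), then rationalise the remaining surd.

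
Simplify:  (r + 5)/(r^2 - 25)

Factor: r^2 - 25 = (r + 5)*(r - 5)
Cancel the common factor (r + 5).

1/(r - 5)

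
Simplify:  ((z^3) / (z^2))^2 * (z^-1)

z

Inside the bracket: z^1
Raise to the power 2: z^2
Multiply by (z^-1): add exponents.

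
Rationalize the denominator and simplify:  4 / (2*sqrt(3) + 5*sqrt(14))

Multiply numerator and denominator by -2*sqrt(3) + 5*sqrt(14).
Denominator becomes 338; numerator becomes -8*sqrt(3) + 20*sqrt(14).

(-4*sqrt(3) + 10*sqrt(14))/169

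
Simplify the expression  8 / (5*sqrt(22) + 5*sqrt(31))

Multiply numerator and denominator by -5*sqrt(22) + 5*sqrt(31).
Denominator becomes 225; numerator becomes -40*sqrt(22) + 40*sqrt(31).

(-8*sqrt(22) + 8*sqrt(31))/45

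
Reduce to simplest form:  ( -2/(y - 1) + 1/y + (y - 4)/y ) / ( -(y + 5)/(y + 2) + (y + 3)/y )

(y**3 - 4*y**2 - 9*y + 6)/(6*y - 6)

Numerator: -2/(y - 1) + 1/y + (y - 4)/y = (y**2 - 6*y + 3)/(y**2 - y)
Denominator: -(y + 5)/(y + 2) + (y + 3)/y = 6/(y**2 + 2*y)
Divide: ((y**2 - 6*y + 3)/(y**2 - y)) · (y**2/6 + y/3) = (y**3 - 4*y**2 - 9*y + 6)/(6*y - 6)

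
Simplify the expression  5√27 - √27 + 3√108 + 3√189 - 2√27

9*√21 + 24*√3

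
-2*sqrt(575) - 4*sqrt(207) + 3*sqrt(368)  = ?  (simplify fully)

-10*sqrt(23)

2*sqrt(575) = 10*sqrt(23); 4*sqrt(207) = 12*sqrt(23); 3*sqrt(368) = 12*sqrt(23)
Combine: (-10 - 12 + 12)·sqrt(23) = -10*sqrt(23)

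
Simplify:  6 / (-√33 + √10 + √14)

(54*√33 + 174*√14 + 222*√10 + 24*√1155)/479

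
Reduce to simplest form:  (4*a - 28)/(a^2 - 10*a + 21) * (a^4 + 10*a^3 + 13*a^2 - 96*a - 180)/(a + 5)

Factor: 4*a - 28 = 4*(a - 7);  a^2 - 10*a + 21 = (a - 7)*(a - 3);  a^4 + 10*a^3 + 13*a^2 - 96*a - 180 = (a + 5)*(a + 6)*(a - 3)*(a + 2)
Cancel the common factors (a + 5), (a - 3), (a - 7).

4*a^2 + 32*a + 48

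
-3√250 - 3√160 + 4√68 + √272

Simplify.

-27*√10 + 12*√17

3√250 = 15*√10; 3√160 = 12*√10; 4√68 = 8*√17; √272 = 4*√17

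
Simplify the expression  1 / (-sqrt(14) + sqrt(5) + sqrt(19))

(-5*sqrt(14) + 14*sqrt(5) + sqrt(1330))/140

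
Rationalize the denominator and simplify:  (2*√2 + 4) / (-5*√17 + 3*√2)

(-20*√17 - 10*√34 - 12*√2 - 12)/407

Multiply numerator and denominator by 3*√2 + 5*√17.
Denominator becomes -407; numerator becomes 12 + 12*√2 + 10*√34 + 20*√17.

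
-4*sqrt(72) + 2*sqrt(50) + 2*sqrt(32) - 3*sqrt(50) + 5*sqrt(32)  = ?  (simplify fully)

-sqrt(2)

4*sqrt(72) = 24*sqrt(2); 2*sqrt(50) = 10*sqrt(2); 2*sqrt(32) = 8*sqrt(2); 3*sqrt(50) = 15*sqrt(2); 5*sqrt(32) = 20*sqrt(2)
Combine: (-24 + 10 + 8 - 15 + 20)·sqrt(2) = -sqrt(2)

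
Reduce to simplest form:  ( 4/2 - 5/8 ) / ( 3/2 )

Numerator: 4/2 - 5/8 = 11/8
Denominator: 3/2 = 3/2
Divide: (11/8) · (2/3) = 11/12

11/12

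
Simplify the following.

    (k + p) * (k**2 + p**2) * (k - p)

(k+p)(k-p) = k**2 - p**2; continue pairing.

k**4 - p**4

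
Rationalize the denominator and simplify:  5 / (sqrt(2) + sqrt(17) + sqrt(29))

Group as (sqrt(2) + sqrt(29)) + sqrt(17); multiply by (sqrt(2) + sqrt(29)) - sqrt(17), then rationalise the remaining surd.

(-5*sqrt(986) - 25*sqrt(29) + 35*sqrt(17) + 110*sqrt(2))/18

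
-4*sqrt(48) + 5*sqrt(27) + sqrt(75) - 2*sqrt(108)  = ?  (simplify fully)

-8*sqrt(3)

4*sqrt(48) = 16*sqrt(3); 5*sqrt(27) = 15*sqrt(3); sqrt(75) = 5*sqrt(3); 2*sqrt(108) = 12*sqrt(3)
Combine: (-16 + 15 + 5 - 12)·sqrt(3) = -8*sqrt(3)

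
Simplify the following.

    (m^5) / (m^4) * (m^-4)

m^(-3)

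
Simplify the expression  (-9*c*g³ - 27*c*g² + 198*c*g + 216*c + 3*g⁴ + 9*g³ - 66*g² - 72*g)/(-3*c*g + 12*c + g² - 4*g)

Factor: -9*c*g³ - 27*c*g² + 198*c*g + 216*c + 3*g⁴ + 9*g³ - 66*g² - 72*g = 3·(g + 1)·(g + 6)·(-3*c + g)·(g - 4);  -3*c*g + 12*c + g² - 4*g = (-3*c + g)·(g - 4)
Cancel the common factors (-3*c + g), (g - 4).

3*g² + 21*g + 18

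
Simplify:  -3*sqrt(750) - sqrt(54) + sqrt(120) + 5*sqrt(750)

-3*sqrt(6) + 12*sqrt(30)

3*sqrt(750) = 15*sqrt(30); sqrt(54) = 3*sqrt(6); sqrt(120) = 2*sqrt(30); 5*sqrt(750) = 25*sqrt(30)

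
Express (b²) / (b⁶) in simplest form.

Quotient: (b^-4)

b^(-4)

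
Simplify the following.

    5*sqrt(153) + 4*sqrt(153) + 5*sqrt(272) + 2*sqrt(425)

57*sqrt(17)

5*sqrt(153) = 15*sqrt(17); 4*sqrt(153) = 12*sqrt(17); 5*sqrt(272) = 20*sqrt(17); 2*sqrt(425) = 10*sqrt(17)
Combine: (15 + 12 + 20 + 10)·sqrt(17) = 57*sqrt(17)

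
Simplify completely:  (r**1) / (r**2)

Quotient: (r**-1)

1/r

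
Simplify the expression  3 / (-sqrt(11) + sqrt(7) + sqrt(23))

Group as (sqrt(7) + sqrt(23)) - sqrt(11); multiply by (sqrt(7) + sqrt(23)) + sqrt(11), then rationalise the remaining surd.

(-57*sqrt(11) - 15*sqrt(23) + 81*sqrt(7) + 6*sqrt(1771))/283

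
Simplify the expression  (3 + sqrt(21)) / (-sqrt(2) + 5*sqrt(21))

(3*sqrt(2) + sqrt(42) + 15*sqrt(21) + 105)/523

Multiply numerator and denominator by sqrt(2) + 5*sqrt(21).
Denominator becomes 523; numerator becomes 3*sqrt(2) + sqrt(42) + 15*sqrt(21) + 105.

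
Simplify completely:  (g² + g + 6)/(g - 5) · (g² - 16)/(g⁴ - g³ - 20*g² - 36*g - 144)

(g - 4)/(g² - 11*g + 30)

Factor: g² - 16 = (g - 4)·(g + 4);  g⁴ - g³ - 20*g² - 36*g - 144 = (g - 6)·(g + 4)·(g² + g + 6)
Cancel the common factors (g² + g + 6), (g + 4).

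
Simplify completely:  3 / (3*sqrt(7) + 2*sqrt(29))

(-9*sqrt(7) + 6*sqrt(29))/53

Multiply numerator and denominator by -2*sqrt(29) + 3*sqrt(7).
Denominator becomes -53; numerator becomes -6*sqrt(29) + 9*sqrt(7).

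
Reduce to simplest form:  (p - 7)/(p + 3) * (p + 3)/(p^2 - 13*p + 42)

Factor: p^2 - 13*p + 42 = (p - 7)*(p - 6)
Cancel the common factors (p - 7), (p + 3).

1/(p - 6)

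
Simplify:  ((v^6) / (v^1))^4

v^20

Inside the bracket: v^5
Raise to the power 4: v^20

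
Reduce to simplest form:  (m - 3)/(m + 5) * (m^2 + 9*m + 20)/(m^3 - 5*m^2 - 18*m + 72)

1/(m - 6)

Factor: m^2 + 9*m + 20 = (m + 5)*(m + 4);  m^3 - 5*m^2 - 18*m + 72 = (m - 3)*(m - 6)*(m + 4)
Cancel the common factors (m + 5), (m + 4), (m - 3).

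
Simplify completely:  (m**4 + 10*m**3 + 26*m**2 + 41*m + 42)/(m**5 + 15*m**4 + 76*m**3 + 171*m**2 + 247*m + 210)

Factor: m**4 + 10*m**3 + 26*m**2 + 41*m + 42 = (m**2 + m + 3)*(m + 7)*(m + 2);  m**5 + 15*m**4 + 76*m**3 + 171*m**2 + 247*m + 210 = (m + 7)*(m**2 + m + 3)*(m + 2)*(m + 5)
Cancel the common factors (m**2 + m + 3), (m + 7), (m + 2).

1/(m + 5)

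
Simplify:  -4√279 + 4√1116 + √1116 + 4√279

30*√31

4√279 = 12*√31; 4√1116 = 24*√31; √1116 = 6*√31; 4√279 = 12*√31
Combine: (-12 + 24 + 6 + 12)·√31 = 30*√31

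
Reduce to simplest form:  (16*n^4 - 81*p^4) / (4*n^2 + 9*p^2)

Difference of fourth powers: factor out (4*n^2 + 9*p^2).

4*n^2 - 9*p^2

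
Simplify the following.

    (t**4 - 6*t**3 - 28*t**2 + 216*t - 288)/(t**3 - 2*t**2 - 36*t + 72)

Factor: t**4 - 6*t**3 - 28*t**2 + 216*t - 288 = (t - 6)*(t - 4)*(t - 2)*(t + 6);  t**3 - 2*t**2 - 36*t + 72 = (t + 6)*(t - 2)*(t - 6)
Cancel the common factors (t + 6), (t - 6), (t - 2).

t - 4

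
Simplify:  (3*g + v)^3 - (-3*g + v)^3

18*g*(3*g^2 + v^2)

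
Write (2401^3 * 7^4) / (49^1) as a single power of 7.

7^14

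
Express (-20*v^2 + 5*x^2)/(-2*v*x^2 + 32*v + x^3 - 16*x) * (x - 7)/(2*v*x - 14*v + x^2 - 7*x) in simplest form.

5/(x^2 - 16)

Factor: -20*v^2 + 5*x^2 = 5*(2*v + x)*(-2*v + x);  -2*v*x^2 + 32*v + x^3 - 16*x = (-2*v + x)*(x - 4)*(x + 4);  2*v*x - 14*v + x^2 - 7*x = (2*v + x)*(x - 7)
Cancel the common factors (x - 7), (-2*v + x), (2*v + x).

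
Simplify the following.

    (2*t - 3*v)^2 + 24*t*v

(2*t + 3*v)^2

Expanding gives 4*t^2 + 12*t*v + 9*v^2, a perfect square.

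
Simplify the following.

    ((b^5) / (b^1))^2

Inside the bracket: b^4
Raise to the power 2: b^8

b^8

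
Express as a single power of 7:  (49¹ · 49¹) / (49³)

49¹ = 7^2; 49¹ = 7^2; 49³ = 7^6
Combine exponents: 7^(-2)

7^(-2)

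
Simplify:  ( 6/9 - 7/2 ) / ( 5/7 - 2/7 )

Numerator: 6/9 - 7/2 = -17/6
Denominator: 5/7 - 2/7 = 3/7
Divide: (-17/6) · (7/3) = -119/18

-119/18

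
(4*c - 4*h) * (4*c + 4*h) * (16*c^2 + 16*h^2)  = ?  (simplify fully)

Telescope via difference of squares: ((4*c)+(4*h))((4*c)-(4*h)) = 16*c^2 - 16*h^2, then repeat with the next factor.

256*c^4 - 256*h^4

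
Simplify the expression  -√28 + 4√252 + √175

27*√7

√28 = 2*√7; 4√252 = 24*√7; √175 = 5*√7
Combine: (-2 + 24 + 5)·√7 = 27*√7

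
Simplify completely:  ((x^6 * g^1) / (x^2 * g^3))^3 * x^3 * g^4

Inside the bracket: x^4 * (g^-2)
Raise to the power 3: x^12 * (g^-6)
Multiply by x^3 * g^4: add exponents.

x^15/g^2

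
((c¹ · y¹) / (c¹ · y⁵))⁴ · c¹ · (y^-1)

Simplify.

c/y^17

Inside the bracket: (y^-4)
Raise to the power 4: (y^-16)
Multiply by c¹ · (y^-1): add exponents.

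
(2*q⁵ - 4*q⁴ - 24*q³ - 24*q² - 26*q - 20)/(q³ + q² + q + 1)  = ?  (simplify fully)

2*q² - 6*q - 20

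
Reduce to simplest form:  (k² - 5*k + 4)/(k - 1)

k - 4

Factor: k² - 5*k + 4 = (k - 1)·(k - 4)
Cancel the common factor (k - 1).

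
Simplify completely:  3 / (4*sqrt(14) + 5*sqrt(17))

(-4*sqrt(14) + 5*sqrt(17))/67

Multiply numerator and denominator by -5*sqrt(17) + 4*sqrt(14).
Denominator becomes -201; numerator becomes -15*sqrt(17) + 12*sqrt(14).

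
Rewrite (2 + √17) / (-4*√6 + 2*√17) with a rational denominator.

(-2*√102 - 17 - 4*√6 - 2*√17)/14

Multiply numerator and denominator by 2*√17 + 4*√6.
Denominator becomes -28; numerator becomes 4*√17 + 8*√6 + 34 + 4*√102.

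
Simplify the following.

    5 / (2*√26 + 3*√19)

(-10*√26 + 15*√19)/67

Multiply numerator and denominator by -3*√19 + 2*√26.
Denominator becomes -67; numerator becomes -15*√19 + 10*√26.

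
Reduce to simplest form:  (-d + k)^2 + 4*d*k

Expanding gives d^2 + 2*d*k + k^2, a perfect square.

(d + k)^2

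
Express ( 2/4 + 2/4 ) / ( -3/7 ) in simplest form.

Numerator: 2/4 + 2/4 = 1
Denominator: -3/7 = -3/7
Divide: (1) · (-7/3) = -7/3

-7/3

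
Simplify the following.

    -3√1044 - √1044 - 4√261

3√1044 = 18*√29; √1044 = 6*√29; 4√261 = 12*√29
Combine: (-18 - 6 - 12)·√29 = -36*√29

-36*√29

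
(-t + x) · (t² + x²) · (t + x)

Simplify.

Pair the conjugate factors: (x+t)(x-t) = -t² + x², then repeat with the next factor.

-t⁴ + x⁴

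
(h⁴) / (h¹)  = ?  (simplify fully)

Quotient: h³

h³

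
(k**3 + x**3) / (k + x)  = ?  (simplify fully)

Apply the sum-of-cubes factorisation and cancel (k + x).

k**2 - k*x + x**2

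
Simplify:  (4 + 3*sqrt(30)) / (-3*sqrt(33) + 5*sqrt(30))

(12*sqrt(33) + 20*sqrt(30) + 27*sqrt(110) + 450)/453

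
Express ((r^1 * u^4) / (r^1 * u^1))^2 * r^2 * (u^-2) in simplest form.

Inside the bracket: u^3
Raise to the power 2: u^6
Multiply by r^2 * (u^-2): add exponents.

r^2*u^4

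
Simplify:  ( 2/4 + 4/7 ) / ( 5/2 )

3/7

Numerator: 2/4 + 4/7 = 15/14
Denominator: 5/2 = 5/2
Divide: (15/14) · (2/5) = 3/7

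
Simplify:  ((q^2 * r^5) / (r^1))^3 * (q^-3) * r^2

q^3*r^14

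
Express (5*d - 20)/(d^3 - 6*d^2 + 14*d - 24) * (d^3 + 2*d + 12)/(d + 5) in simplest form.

(5*d + 10)/(d + 5)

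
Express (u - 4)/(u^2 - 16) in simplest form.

1/(u + 4)

Factor: u^2 - 16 = (u + 4)*(u - 4)
Cancel the common factor (u - 4).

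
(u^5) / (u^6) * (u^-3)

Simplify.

u^(-4)

Quotient: (u^-1)
Multiply by (u^-3): add exponents.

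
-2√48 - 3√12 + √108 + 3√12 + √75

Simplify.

3*√3

2√48 = 8*√3; 3√12 = 6*√3; √108 = 6*√3; 3√12 = 6*√3; √75 = 5*√3
Combine: (-8 - 6 + 6 + 6 + 5)·√3 = 3*√3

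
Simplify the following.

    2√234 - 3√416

2√234 = 6*√26; 3√416 = 12*√26
Combine: (6 - 12)·√26 = -6*√26

-6*√26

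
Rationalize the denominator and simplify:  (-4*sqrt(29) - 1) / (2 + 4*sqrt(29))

Multiply numerator and denominator by -4*sqrt(29) + 2.
Denominator becomes -460; numerator becomes -4*sqrt(29) + 462.

(-231 + 2*sqrt(29))/230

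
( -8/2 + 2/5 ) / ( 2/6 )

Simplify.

-54/5

Numerator: -8/2 + 2/5 = -18/5
Denominator: 2/6 = 1/3
Divide: (-18/5) · (3) = -54/5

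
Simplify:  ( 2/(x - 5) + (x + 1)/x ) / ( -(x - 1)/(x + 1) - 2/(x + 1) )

(-x² + 2*x + 5)/(x² - 5*x)

Numerator: 2/(x - 5) + (x + 1)/x = (x² - 2*x - 5)/(x² - 5*x)
Denominator: -(x - 1)/(x + 1) - 2/(x + 1) = -1
Divide: ((x² - 2*x - 5)/(x² - 5*x)) · (-1) = (-x² + 2*x + 5)/(x² - 5*x)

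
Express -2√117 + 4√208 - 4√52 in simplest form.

2*√13

2√117 = 6*√13; 4√208 = 16*√13; 4√52 = 8*√13
Combine: (-6 + 16 - 8)·√13 = 2*√13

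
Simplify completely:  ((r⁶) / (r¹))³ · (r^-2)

Inside the bracket: r⁵
Raise to the power 3: r^15
Multiply by (r^-2): add exponents.

r^13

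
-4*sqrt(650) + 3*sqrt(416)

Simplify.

-8*sqrt(26)

4*sqrt(650) = 20*sqrt(26); 3*sqrt(416) = 12*sqrt(26)
Combine: (-20 + 12)·sqrt(26) = -8*sqrt(26)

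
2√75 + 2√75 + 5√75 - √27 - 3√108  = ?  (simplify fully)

2√75 = 10*√3; 2√75 = 10*√3; 5√75 = 25*√3; √27 = 3*√3; 3√108 = 18*√3
Combine: (10 + 10 + 25 - 3 - 18)·√3 = 24*√3

24*√3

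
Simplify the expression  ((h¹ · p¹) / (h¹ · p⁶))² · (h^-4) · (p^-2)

Inside the bracket: (p^-5)
Raise to the power 2: (p^-10)
Multiply by (h^-4) · (p^-2): add exponents.

1/(h⁴*p^12)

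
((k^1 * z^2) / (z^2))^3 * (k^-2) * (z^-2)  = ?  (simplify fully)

Inside the bracket: k^1
Raise to the power 3: k^3
Multiply by (k^-2) * (z^-2): add exponents.

k/z^2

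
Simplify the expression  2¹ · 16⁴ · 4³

2^23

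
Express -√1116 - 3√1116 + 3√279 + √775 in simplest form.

√1116 = 6*√31; 3√1116 = 18*√31; 3√279 = 9*√31; √775 = 5*√31
Combine: (-6 - 18 + 9 + 5)·√31 = -10*√31

-10*√31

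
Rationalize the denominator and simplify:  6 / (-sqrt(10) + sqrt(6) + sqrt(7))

(-6*sqrt(10) + 18*sqrt(7) + 22*sqrt(6) + 8*sqrt(105))/53

Group as (sqrt(6) + sqrt(7)) - sqrt(10); multiply by (sqrt(6) + sqrt(7)) + sqrt(10), then rationalise the remaining surd.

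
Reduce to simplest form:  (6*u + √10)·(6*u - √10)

36*u² - 10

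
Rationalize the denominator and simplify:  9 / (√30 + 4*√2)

Multiply numerator and denominator by -4*√2 + √30.
Denominator becomes -2; numerator becomes -36*√2 + 9*√30.

(-9*√30 + 36*√2)/2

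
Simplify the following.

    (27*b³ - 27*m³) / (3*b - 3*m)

9*b² + 9*b*m + 9*m²

Apply the difference-of-cubes factorisation and cancel (3*b - 3*m).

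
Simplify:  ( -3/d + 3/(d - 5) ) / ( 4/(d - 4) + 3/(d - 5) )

(15*d - 60)/(7*d² - 32*d)

Numerator: -3/d + 3/(d - 5) = 15/(d² - 5*d)
Denominator: 4/(d - 4) + 3/(d - 5) = (7*d - 32)/(d² - 9*d + 20)
Divide: (15/(d² - 5*d)) · ((d² - 9*d + 20)/(7*d - 32)) = (15*d - 60)/(7*d² - 32*d)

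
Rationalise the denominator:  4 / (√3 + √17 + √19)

Group as (√3 + √17) + √19; multiply by (√3 + √17) - √19, then rationalise the remaining surd.

(-8*√969 + 4*√19 + 20*√17 + 132*√3)/203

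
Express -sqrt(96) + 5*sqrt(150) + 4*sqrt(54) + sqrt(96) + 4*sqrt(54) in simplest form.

sqrt(96) = 4*sqrt(6); 5*sqrt(150) = 25*sqrt(6); 4*sqrt(54) = 12*sqrt(6); sqrt(96) = 4*sqrt(6); 4*sqrt(54) = 12*sqrt(6)
Combine: (-4 + 25 + 12 + 4 + 12)·sqrt(6) = 49*sqrt(6)

49*sqrt(6)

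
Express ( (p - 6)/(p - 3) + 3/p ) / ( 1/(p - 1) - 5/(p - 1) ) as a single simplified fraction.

(-p^3 + 4*p^2 + 6*p - 9)/(4*p^2 - 12*p)

Numerator: (p - 6)/(p - 3) + 3/p = (p^2 - 3*p - 9)/(p^2 - 3*p)
Denominator: 1/(p - 1) - 5/(p - 1) = -4/(p - 1)
Divide: ((p^2 - 3*p - 9)/(p^2 - 3*p)) · (-p/4 + 1/4) = (-p^3 + 4*p^2 + 6*p - 9)/(4*p^2 - 12*p)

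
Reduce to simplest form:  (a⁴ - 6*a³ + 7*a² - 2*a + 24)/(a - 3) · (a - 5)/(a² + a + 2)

a² - 9*a + 20

Factor: a⁴ - 6*a³ + 7*a² - 2*a + 24 = (a - 4)·(a - 3)·(a² + a + 2)
Cancel the common factors (a² + a + 2), (a - 3).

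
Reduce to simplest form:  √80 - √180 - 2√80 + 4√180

√80 = 4*√5; √180 = 6*√5; 2√80 = 8*√5; 4√180 = 24*√5
Combine: (4 - 6 - 8 + 24)·√5 = 14*√5

14*√5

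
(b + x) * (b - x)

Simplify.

(b+x)(b-x) = b^2 - x^2.

b^2 - x^2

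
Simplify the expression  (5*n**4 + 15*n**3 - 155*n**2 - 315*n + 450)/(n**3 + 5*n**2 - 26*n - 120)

Factor: 5*n**4 + 15*n**3 - 155*n**2 - 315*n + 450 = 5*(n - 1)*(n + 6)*(n - 5)*(n + 3);  n**3 + 5*n**2 - 26*n - 120 = (n + 6)*(n + 4)*(n - 5)
Cancel the common factors (n + 6), (n - 5).

(5*n**2 + 10*n - 15)/(n + 4)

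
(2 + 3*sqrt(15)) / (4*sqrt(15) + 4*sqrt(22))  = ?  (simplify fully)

(-45 - 2*sqrt(15) + 2*sqrt(22) + 3*sqrt(330))/28

Multiply numerator and denominator by -4*sqrt(22) + 4*sqrt(15).
Denominator becomes -112; numerator becomes -12*sqrt(330) - 8*sqrt(22) + 8*sqrt(15) + 180.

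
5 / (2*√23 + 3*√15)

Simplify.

(-10*√23 + 15*√15)/43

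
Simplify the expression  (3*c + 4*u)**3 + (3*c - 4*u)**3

Write as f((3*c),(4*u)) + f((3*c),-(4*u)) and expand.

54*c**3 + 288*c*u**2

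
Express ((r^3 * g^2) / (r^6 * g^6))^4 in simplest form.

Inside the bracket: (r^-3) * (g^-4)
Raise to the power 4: (r^-12) * (g^-16)

1/(g^16*r^12)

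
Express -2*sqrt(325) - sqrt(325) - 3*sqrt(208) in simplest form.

2*sqrt(325) = 10*sqrt(13); sqrt(325) = 5*sqrt(13); 3*sqrt(208) = 12*sqrt(13)
Combine: (-10 - 5 - 12)·sqrt(13) = -27*sqrt(13)

-27*sqrt(13)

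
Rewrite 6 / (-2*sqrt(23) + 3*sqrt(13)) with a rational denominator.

(12*sqrt(23) + 18*sqrt(13))/25

Multiply numerator and denominator by 2*sqrt(23) + 3*sqrt(13).
Denominator becomes 25; numerator becomes 12*sqrt(23) + 18*sqrt(13).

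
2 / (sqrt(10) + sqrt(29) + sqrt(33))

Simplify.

(-sqrt(9570) + 3*sqrt(33) + 7*sqrt(29) + 26*sqrt(10))/281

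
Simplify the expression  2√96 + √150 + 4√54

25*√6

2√96 = 8*√6; √150 = 5*√6; 4√54 = 12*√6
Combine: (8 + 5 + 12)·√6 = 25*√6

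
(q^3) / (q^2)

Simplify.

Quotient: q^1

q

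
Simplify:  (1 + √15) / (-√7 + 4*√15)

Multiply numerator and denominator by √7 + 4*√15.
Denominator becomes 233; numerator becomes √7 + √105 + 4*√15 + 60.

(√7 + √105 + 4*√15 + 60)/233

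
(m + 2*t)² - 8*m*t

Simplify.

Expanding gives m² - 4*m*t + 4*t², a perfect square.

(m - 2*t)²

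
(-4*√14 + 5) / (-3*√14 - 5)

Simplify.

(-35*√14 + 193)/101

Multiply numerator and denominator by -5 + 3*√14.
Denominator becomes -101; numerator becomes -193 + 35*√14.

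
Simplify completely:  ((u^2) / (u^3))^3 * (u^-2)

u^(-5)

Inside the bracket: (u^-1)
Raise to the power 3: (u^-3)
Multiply by (u^-2): add exponents.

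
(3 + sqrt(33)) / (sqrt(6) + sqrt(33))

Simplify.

Multiply numerator and denominator by -sqrt(6) + sqrt(33).
Denominator becomes 27; numerator becomes -3*sqrt(22) - 3*sqrt(6) + 3*sqrt(33) + 33.

(-sqrt(22) - sqrt(6) + sqrt(33) + 11)/9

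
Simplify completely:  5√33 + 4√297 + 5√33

22*√33

5√33 = 5*√33; 4√297 = 12*√33; 5√33 = 5*√33
Combine: (5 + 12 + 5)·√33 = 22*√33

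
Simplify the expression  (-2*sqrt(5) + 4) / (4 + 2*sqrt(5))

-(-sqrt(5) + 2)^2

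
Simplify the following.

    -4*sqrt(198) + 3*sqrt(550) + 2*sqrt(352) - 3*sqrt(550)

-4*sqrt(22)

4*sqrt(198) = 12*sqrt(22); 3*sqrt(550) = 15*sqrt(22); 2*sqrt(352) = 8*sqrt(22); 3*sqrt(550) = 15*sqrt(22)
Combine: (-12 + 15 + 8 - 15)·sqrt(22) = -4*sqrt(22)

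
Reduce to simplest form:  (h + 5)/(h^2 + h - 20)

1/(h - 4)

Factor: h^2 + h - 20 = (h + 5)*(h - 4)
Cancel the common factor (h + 5).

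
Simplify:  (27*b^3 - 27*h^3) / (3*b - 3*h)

9*b^2 + 9*b*h + 9*h^2

Factor as (a-b)(a^2+ab+b^2) with a=(3*b), b=(3*h).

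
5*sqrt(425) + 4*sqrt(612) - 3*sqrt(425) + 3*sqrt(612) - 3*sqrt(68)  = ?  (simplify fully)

46*sqrt(17)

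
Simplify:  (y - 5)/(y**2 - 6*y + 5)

1/(y - 1)

Factor: y**2 - 6*y + 5 = (y - 5)*(y - 1)
Cancel the common factor (y - 5).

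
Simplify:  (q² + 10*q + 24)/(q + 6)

q + 4

Factor: q² + 10*q + 24 = (q + 4)·(q + 6)
Cancel the common factor (q + 6).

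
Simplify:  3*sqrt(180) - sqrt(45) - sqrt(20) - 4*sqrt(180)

-11*sqrt(5)

3*sqrt(180) = 18*sqrt(5); sqrt(45) = 3*sqrt(5); sqrt(20) = 2*sqrt(5); 4*sqrt(180) = 24*sqrt(5)
Combine: (18 - 3 - 2 - 24)·sqrt(5) = -11*sqrt(5)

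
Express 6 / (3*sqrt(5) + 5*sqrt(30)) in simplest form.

(-6*sqrt(5) + 10*sqrt(30))/235

Multiply numerator and denominator by -5*sqrt(30) + 3*sqrt(5).
Denominator becomes -705; numerator becomes -30*sqrt(30) + 18*sqrt(5).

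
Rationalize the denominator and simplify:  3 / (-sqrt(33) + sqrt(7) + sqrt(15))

(33*sqrt(33) + 75*sqrt(15) + 123*sqrt(7) + 18*sqrt(385))/299

Group as (sqrt(7) + sqrt(15)) - sqrt(33); multiply by (sqrt(7) + sqrt(15)) + sqrt(33), then rationalise the remaining surd.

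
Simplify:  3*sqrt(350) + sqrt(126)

3*sqrt(350) = 15*sqrt(14); sqrt(126) = 3*sqrt(14)
Combine: (15 + 3)·sqrt(14) = 18*sqrt(14)

18*sqrt(14)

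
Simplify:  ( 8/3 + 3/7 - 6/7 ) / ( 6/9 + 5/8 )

Numerator: 8/3 + 3/7 - 6/7 = 47/21
Denominator: 6/9 + 5/8 = 31/24
Divide: (47/21) · (24/31) = 376/217

376/217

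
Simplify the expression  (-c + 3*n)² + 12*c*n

(c + 3*n)²

After expansion: c² + 6*c*n + 9*n² — a perfect-square trinomial.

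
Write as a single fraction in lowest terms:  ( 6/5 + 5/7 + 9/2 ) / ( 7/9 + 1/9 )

Numerator: 6/5 + 5/7 + 9/2 = 449/70
Denominator: 7/9 + 1/9 = 8/9
Divide: (449/70) · (9/8) = 4041/560

4041/560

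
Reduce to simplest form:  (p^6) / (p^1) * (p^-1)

Quotient: p^5
Multiply by (p^-1): add exponents.

p^4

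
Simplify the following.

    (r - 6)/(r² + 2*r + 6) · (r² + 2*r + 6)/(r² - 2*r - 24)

1/(r + 4)

Factor: r² - 2*r - 24 = (r + 4)·(r - 6)
Cancel the common factors (r² + 2*r + 6), (r - 6).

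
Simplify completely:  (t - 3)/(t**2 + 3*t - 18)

1/(t + 6)

Factor: t**2 + 3*t - 18 = (t - 3)*(t + 6)
Cancel the common factor (t - 3).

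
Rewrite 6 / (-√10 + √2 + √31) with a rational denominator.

(-234*√2 - 24*√155 + 138*√10 + 114*√31)/281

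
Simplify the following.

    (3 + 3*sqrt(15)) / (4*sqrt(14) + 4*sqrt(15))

Multiply numerator and denominator by -4*sqrt(14) + 4*sqrt(15).
Denominator becomes 16; numerator becomes -12*sqrt(210) - 12*sqrt(14) + 12*sqrt(15) + 180.

(-3*sqrt(210) - 3*sqrt(14) + 3*sqrt(15) + 45)/4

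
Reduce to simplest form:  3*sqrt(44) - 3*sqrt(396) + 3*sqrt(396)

6*sqrt(11)

3*sqrt(44) = 6*sqrt(11); 3*sqrt(396) = 18*sqrt(11); 3*sqrt(396) = 18*sqrt(11)
Combine: (6 - 18 + 18)·sqrt(11) = 6*sqrt(11)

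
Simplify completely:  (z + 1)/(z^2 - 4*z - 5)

1/(z - 5)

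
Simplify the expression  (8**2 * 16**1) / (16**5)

8**2 = 2**6; 16**1 = 2**4; 16**5 = 2**20
Combine exponents: 2**(-10)

2**(-10)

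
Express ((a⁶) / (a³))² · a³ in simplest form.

Inside the bracket: a³
Raise to the power 2: a⁶
Multiply by a³: add exponents.

a⁹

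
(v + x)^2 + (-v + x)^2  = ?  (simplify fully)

2*v^2 + 2*x^2

Write as f(x,v) + f(x,-v) and expand.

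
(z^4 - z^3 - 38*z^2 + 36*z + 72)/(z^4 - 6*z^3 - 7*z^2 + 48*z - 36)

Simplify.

(z^2 + 7*z + 6)/(z^2 + 2*z - 3)

Factor: z^4 - z^3 - 38*z^2 + 36*z + 72 = (z - 6)*(z + 6)*(z - 2)*(z + 1);  z^4 - 6*z^3 - 7*z^2 + 48*z - 36 = (z - 6)*(z - 2)*(z + 3)*(z - 1)
Cancel the common factors (z - 6), (z - 2).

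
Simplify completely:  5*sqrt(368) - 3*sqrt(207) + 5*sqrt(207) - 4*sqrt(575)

6*sqrt(23)

5*sqrt(368) = 20*sqrt(23); 3*sqrt(207) = 9*sqrt(23); 5*sqrt(207) = 15*sqrt(23); 4*sqrt(575) = 20*sqrt(23)
Combine: (20 - 9 + 15 - 20)·sqrt(23) = 6*sqrt(23)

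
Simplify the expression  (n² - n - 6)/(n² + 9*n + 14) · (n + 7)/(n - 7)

Factor: n² - n - 6 = (n - 3)·(n + 2);  n² + 9*n + 14 = (n + 2)·(n + 7)
Cancel the common factors (n + 7), (n + 2).

(n - 3)/(n - 7)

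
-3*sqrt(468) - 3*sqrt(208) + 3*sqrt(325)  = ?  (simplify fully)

-15*sqrt(13)

3*sqrt(468) = 18*sqrt(13); 3*sqrt(208) = 12*sqrt(13); 3*sqrt(325) = 15*sqrt(13)
Combine: (-18 - 12 + 15)·sqrt(13) = -15*sqrt(13)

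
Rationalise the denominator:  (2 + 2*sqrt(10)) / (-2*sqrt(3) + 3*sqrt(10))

Multiply numerator and denominator by 2*sqrt(3) + 3*sqrt(10).
Denominator becomes 78; numerator becomes 4*sqrt(3) + 6*sqrt(10) + 4*sqrt(30) + 60.

(2*sqrt(3) + 3*sqrt(10) + 2*sqrt(30) + 30)/39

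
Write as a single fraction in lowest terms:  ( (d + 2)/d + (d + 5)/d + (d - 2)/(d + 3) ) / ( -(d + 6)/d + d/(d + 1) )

Numerator: (d + 2)/d + (d + 5)/d + (d - 2)/(d + 3) = (3*d**2 + 11*d + 21)/(d**2 + 3*d)
Denominator: -(d + 6)/d + d/(d + 1) = (-7*d - 6)/(d**2 + d)
Divide: ((3*d**2 + 11*d + 21)/(d**2 + 3*d)) · ((d**2 + d)/(-7*d - 6)) = (-3*d**3 - 14*d**2 - 32*d - 21)/(7*d**2 + 27*d + 18)

(-3*d**3 - 14*d**2 - 32*d - 21)/(7*d**2 + 27*d + 18)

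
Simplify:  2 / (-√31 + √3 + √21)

(14*√31 + 26*√21 + 98*√3 + 12*√217)/203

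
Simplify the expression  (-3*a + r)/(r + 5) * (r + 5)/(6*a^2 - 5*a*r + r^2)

Factor: 6*a^2 - 5*a*r + r^2 = (-3*a + r)*(-2*a + r)
Cancel the common factors (-3*a + r), (r + 5).

1/(-2*a + r)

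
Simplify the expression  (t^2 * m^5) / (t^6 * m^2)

Quotient: (t^-4) * m^3

m^3/t^4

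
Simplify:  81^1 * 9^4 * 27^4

81^1 = 3^4; 9^4 = 3^8; 27^4 = 3^12
Combine exponents: 3^24

3^24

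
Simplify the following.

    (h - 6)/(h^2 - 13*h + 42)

Factor: h^2 - 13*h + 42 = (h - 6)*(h - 7)
Cancel the common factor (h - 6).

1/(h - 7)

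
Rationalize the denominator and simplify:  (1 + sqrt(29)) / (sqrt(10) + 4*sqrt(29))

Multiply numerator and denominator by -sqrt(10) + 4*sqrt(29).
Denominator becomes 454; numerator becomes -sqrt(290) - sqrt(10) + 4*sqrt(29) + 116.

(-sqrt(290) - sqrt(10) + 4*sqrt(29) + 116)/454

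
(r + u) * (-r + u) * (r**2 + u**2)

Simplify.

-r**4 + u**4

(u+r)(u-r) = -r**2 + u**2; continue pairing.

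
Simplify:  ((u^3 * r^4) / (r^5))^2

u^6/r^2

Inside the bracket: u^3 * (r^-1)
Raise to the power 2: u^6 * (r^-2)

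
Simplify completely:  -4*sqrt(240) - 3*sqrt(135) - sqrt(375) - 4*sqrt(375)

4*sqrt(240) = 16*sqrt(15); 3*sqrt(135) = 9*sqrt(15); sqrt(375) = 5*sqrt(15); 4*sqrt(375) = 20*sqrt(15)
Combine: (-16 - 9 - 5 - 20)·sqrt(15) = -50*sqrt(15)

-50*sqrt(15)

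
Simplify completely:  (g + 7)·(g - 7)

g² - 49

Difference of squares with P = g, Q = 7.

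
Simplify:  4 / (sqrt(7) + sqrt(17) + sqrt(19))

(-8*sqrt(2261) + 20*sqrt(19) + 36*sqrt(17) + 116*sqrt(7))/451

Group as (sqrt(7) + sqrt(17)) + sqrt(19); multiply by (sqrt(7) + sqrt(17)) - sqrt(19), then rationalise the remaining surd.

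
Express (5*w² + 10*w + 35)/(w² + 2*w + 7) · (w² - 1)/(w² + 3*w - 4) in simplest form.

(5*w + 5)/(w + 4)

Factor: 5*w² + 10*w + 35 = 5·(w² + 2*w + 7);  w² - 1 = (w - 1)·(w + 1);  w² + 3*w - 4 = (w + 4)·(w - 1)
Cancel the common factors (w² + 2*w + 7), (w - 1).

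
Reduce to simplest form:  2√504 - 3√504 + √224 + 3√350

2√504 = 12*√14; 3√504 = 18*√14; √224 = 4*√14; 3√350 = 15*√14
Combine: (12 - 18 + 4 + 15)·√14 = 13*√14

13*√14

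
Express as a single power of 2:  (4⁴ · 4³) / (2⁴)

4⁴ = 2^8; 4³ = 2^6; 2⁴ = 2^4
Combine exponents: 2^10

2^10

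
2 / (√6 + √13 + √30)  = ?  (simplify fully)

(-24*√65 - 22*√30 + 46*√13 + 74*√6)/191

Group as (√13 + √30) + √6; multiply by (√13 + √30) - √6, then rationalise the remaining surd.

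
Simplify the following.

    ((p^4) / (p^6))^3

Inside the bracket: (p^-2)
Raise to the power 3: (p^-6)

p^(-6)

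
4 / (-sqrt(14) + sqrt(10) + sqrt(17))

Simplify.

Group as (sqrt(10) + sqrt(17)) - sqrt(14); multiply by (sqrt(10) + sqrt(17)) + sqrt(14), then rationalise the remaining surd.

(-52*sqrt(14) + 28*sqrt(17) + 84*sqrt(10) + 16*sqrt(595))/511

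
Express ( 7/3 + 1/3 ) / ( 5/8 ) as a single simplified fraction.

Numerator: 7/3 + 1/3 = 8/3
Denominator: 5/8 = 5/8
Divide: (8/3) · (8/5) = 64/15

64/15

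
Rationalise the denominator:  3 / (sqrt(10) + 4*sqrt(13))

(-sqrt(10) + 4*sqrt(13))/66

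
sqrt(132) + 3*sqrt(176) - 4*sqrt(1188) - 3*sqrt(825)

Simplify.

sqrt(132) = 2*sqrt(33); 3*sqrt(176) = 12*sqrt(11); 4*sqrt(1188) = 24*sqrt(33); 3*sqrt(825) = 15*sqrt(33)

-37*sqrt(33) + 12*sqrt(11)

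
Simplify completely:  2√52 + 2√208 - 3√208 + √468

2√52 = 4*√13; 2√208 = 8*√13; 3√208 = 12*√13; √468 = 6*√13
Combine: (4 + 8 - 12 + 6)·√13 = 6*√13

6*√13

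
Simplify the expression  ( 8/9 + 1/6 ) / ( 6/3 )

19/36

Numerator: 8/9 + 1/6 = 19/18
Denominator: 6/3 = 2
Divide: (19/18) · (1/2) = 19/36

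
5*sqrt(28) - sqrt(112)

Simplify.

6*sqrt(7)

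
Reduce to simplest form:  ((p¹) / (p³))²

Inside the bracket: (p^-2)
Raise to the power 2: (p^-4)

p^(-4)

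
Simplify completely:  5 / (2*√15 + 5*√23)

(-2*√15 + 5*√23)/103

Multiply numerator and denominator by -5*√23 + 2*√15.
Denominator becomes -515; numerator becomes -25*√23 + 10*√15.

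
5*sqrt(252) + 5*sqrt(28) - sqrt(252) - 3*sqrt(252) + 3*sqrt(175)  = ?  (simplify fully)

31*sqrt(7)

5*sqrt(252) = 30*sqrt(7); 5*sqrt(28) = 10*sqrt(7); sqrt(252) = 6*sqrt(7); 3*sqrt(252) = 18*sqrt(7); 3*sqrt(175) = 15*sqrt(7)
Combine: (30 + 10 - 6 - 18 + 15)·sqrt(7) = 31*sqrt(7)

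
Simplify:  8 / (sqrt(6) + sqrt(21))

(-8*sqrt(6) + 8*sqrt(21))/15

Multiply numerator and denominator by -sqrt(6) + sqrt(21).
Denominator becomes 15; numerator becomes -8*sqrt(6) + 8*sqrt(21).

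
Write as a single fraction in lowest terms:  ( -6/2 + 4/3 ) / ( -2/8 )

Numerator: -6/2 + 4/3 = -5/3
Denominator: -2/8 = -1/4
Divide: (-5/3) · (-4) = 20/3

20/3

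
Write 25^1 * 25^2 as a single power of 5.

5^6

25^1 = 5^2; 25^2 = 5^4
Combine exponents: 5^6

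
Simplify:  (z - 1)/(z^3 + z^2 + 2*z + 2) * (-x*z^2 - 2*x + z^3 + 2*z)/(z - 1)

(-x + z)/(z + 1)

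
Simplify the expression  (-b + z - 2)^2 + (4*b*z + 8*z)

(b + z + 2)^2

After expansion: b^2 + 2*b*z + 4*b + z^2 + 4*z + 4 — a perfect-square trinomial.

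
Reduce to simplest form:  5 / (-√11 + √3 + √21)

Group as (√3 + √21) - √11; multiply by (√3 + √21) + √11, then rationalise the remaining surd.

(-65*√11 - 35*√21 + 145*√3 + 30*√77)/83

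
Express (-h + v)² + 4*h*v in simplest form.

(h + v)²

Expand the square and combine the 4*h*v term.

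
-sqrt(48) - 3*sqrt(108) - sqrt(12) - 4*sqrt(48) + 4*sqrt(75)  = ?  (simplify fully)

-20*sqrt(3)

sqrt(48) = 4*sqrt(3); 3*sqrt(108) = 18*sqrt(3); sqrt(12) = 2*sqrt(3); 4*sqrt(48) = 16*sqrt(3); 4*sqrt(75) = 20*sqrt(3)
Combine: (-4 - 18 - 2 - 16 + 20)·sqrt(3) = -20*sqrt(3)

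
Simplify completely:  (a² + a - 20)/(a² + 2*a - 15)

(a - 4)/(a - 3)

Factor: a² + a - 20 = (a - 4)·(a + 5);  a² + 2*a - 15 = (a - 3)·(a + 5)
Cancel the common factor (a + 5).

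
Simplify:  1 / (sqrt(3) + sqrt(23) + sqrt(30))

Group as (sqrt(3) + sqrt(23)) + sqrt(30); multiply by (sqrt(3) + sqrt(23)) - sqrt(30), then rationalise the remaining surd.

(-3*sqrt(230) - 2*sqrt(30) + 5*sqrt(23) + 25*sqrt(3))/130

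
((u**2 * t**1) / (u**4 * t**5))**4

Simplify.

1/(t**16*u**8)

Inside the bracket: (u**-2) * (t**-4)
Raise to the power 4: (u**-8) * (t**-16)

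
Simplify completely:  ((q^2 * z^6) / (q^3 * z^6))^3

Inside the bracket: (q^-1)
Raise to the power 3: (q^-3)

q^(-3)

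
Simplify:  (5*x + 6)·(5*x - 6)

25*x² - 36

Product of conjugates: (P+Q)(P-Q) = P^2 - Q^2.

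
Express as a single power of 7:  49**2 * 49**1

7**6

49**2 = 7**4; 49**1 = 7**2
Combine exponents: 7**6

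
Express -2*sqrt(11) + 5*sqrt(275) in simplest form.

2*sqrt(11) = 2*sqrt(11); 5*sqrt(275) = 25*sqrt(11)
Combine: (-2 + 25)·sqrt(11) = 23*sqrt(11)

23*sqrt(11)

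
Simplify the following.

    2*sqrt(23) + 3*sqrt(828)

20*sqrt(23)

2*sqrt(23) = 2*sqrt(23); 3*sqrt(828) = 18*sqrt(23)
Combine: (2 + 18)·sqrt(23) = 20*sqrt(23)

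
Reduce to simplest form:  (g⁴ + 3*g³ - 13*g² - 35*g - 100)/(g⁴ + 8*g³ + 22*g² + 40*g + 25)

Factor: g⁴ + 3*g³ - 13*g² - 35*g - 100 = (g + 5)·(g - 4)·(g² + 2*g + 5);  g⁴ + 8*g³ + 22*g² + 40*g + 25 = (g² + 2*g + 5)·(g + 1)·(g + 5)
Cancel the common factors (g² + 2*g + 5), (g + 5).

(g - 4)/(g + 1)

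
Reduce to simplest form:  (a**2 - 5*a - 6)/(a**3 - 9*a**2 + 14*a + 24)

1/(a - 4)

Factor: a**2 - 5*a - 6 = (a + 1)*(a - 6);  a**3 - 9*a**2 + 14*a + 24 = (a + 1)*(a - 6)*(a - 4)
Cancel the common factors (a - 6), (a + 1).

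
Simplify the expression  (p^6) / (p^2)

p^4

Quotient: p^4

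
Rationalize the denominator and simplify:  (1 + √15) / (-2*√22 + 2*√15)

Multiply numerator and denominator by 2*√15 + 2*√22.
Denominator becomes -28; numerator becomes 2*√15 + 2*√22 + 30 + 2*√330.

(-√330 - 15 - √22 - √15)/14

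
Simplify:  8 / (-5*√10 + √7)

Multiply numerator and denominator by √7 + 5*√10.
Denominator becomes -243; numerator becomes 8*√7 + 40*√10.

(-40*√10 - 8*√7)/243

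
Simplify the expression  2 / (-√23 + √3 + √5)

(-30*√23 - 42*√5 - 50*√3 - 4*√345)/165

Group as (√3 + √5) - √23; multiply by (√3 + √5) + √23, then rationalise the remaining surd.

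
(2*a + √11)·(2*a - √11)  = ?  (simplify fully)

4*a² - 11

Product of conjugates: (P+Q)(P-Q) = P^2 - Q^2.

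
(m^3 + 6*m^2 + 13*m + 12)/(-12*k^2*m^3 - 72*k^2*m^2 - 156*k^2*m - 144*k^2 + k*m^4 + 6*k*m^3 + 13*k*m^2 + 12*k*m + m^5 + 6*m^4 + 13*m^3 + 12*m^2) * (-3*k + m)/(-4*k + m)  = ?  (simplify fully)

Factor: m^3 + 6*m^2 + 13*m + 12 = (m + 3)*(m^2 + 3*m + 4);  -12*k^2*m^3 - 72*k^2*m^2 - 156*k^2*m - 144*k^2 + k*m^4 + 6*k*m^3 + 13*k*m^2 + 12*k*m + m^5 + 6*m^4 + 13*m^3 + 12*m^2 = (m^2 + 3*m + 4)*(-3*k + m)*(m + 3)*(4*k + m)
Cancel the common factors (m^2 + 3*m + 4), (-3*k + m), (m + 3).

-1/(16*k^2 - m^2)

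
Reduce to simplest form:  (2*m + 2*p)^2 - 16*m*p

Expanding gives 4*m^2 - 8*m*p + 4*p^2, a perfect square.

4*(m - p)^2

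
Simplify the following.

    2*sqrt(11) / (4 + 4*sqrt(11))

(-sqrt(11) + 11)/20

Multiply numerator and denominator by -4*sqrt(11) + 4.
Denominator becomes -160; numerator becomes -88 + 8*sqrt(11).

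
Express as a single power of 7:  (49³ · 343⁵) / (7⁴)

7^17

49³ = 7^6; 343⁵ = 7^15; 7⁴ = 7^4
Combine exponents: 7^17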